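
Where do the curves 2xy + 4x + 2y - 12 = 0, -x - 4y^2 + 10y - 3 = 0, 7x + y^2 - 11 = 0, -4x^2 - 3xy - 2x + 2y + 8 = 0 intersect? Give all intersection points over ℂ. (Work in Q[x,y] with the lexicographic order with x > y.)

Compute a lex Gröbner basis by Buchberger's algorithm.
f_1 = 2xy + 4x + 2y - 12, LT = xy.
f_2 = -x - 4y^2 + 10y - 3, LT = x.
f_3 = 7x + y^2 - 11, LT = x.
f_4 = -4x^2 - 3xy - 2x + 2y + 8, LT = x^2.

S(f_1,f_2): lcm = xy. S = 2x - 4y^3 + 10y^2 - 2y - 6.
  leading term x: subtract (-2)·f_2 from 2x - 4y^3 + 10y^2 - 2y - 6 → -4y^3 + 2y^2 + 18y - 12
  leading term y^3: no divisor's leading term divides it; move -4y^3 to the remainder.
  leading term y^2: no divisor's leading term divides it; move 2y^2 to the remainder.
  leading term y: no divisor's leading term divides it; move 18y to the remainder.
  leading term 1: no divisor's leading term divides it; move -12 to the remainder.
  remainder -4y^3 + 2y^2 + 18y - 12 ≠ 0; add h_5 = -4y^3 + 2y^2 + 18y - 12 to the basis.

S(f_1,f_3): lcm = xy. S = 2x - 1/7y^3 + 18/7y - 6.
  leading term x: subtract (-2)·f_2 from 2x - 1/7y^3 + 18/7y - 6 → -1/7y^3 - 8y^2 + 158/7y - 12
  leading term y^3: subtract (1/28)·h_5 from -1/7y^3 - 8y^2 + 158/7y - 12 → -113/14y^2 + 307/14y - 81/7
  leading term y^2: no divisor's leading term divides it; move -113/14y^2 to the remainder.
  leading term y: no divisor's leading term divides it; move 307/14y to the remainder.
  leading term 1: no divisor's leading term divides it; move -81/7 to the remainder.
  remainder -113/14y^2 + 307/14y - 81/7 ≠ 0; add h_6 = -113/14y^2 + 307/14y - 81/7 to the basis.

S(f_1,f_4): lcm = x^2y. S = 2x^2 - 3/4xy^2 + 1/2xy - 6x + 1/2y^2 + 2y.
  leading term x^2: subtract (-2x)·f_2 from 2x^2 - 3/4xy^2 + 1/2xy - 6x + 1/2y^2 + 2y → -35/4xy^2 + 41/2xy - 12x + 1/2y^2 + 2y
  leading term xy^2: subtract (-35/8y)·f_1 from -35/4xy^2 + 41/2xy - 12x + 1/2y^2 + 2y → 38xy - 12x + 37/4y^2 - 101/2y
  leading term xy: subtract (19)·f_1 from 38xy - 12x + 37/4y^2 - 101/2y → -88x + 37/4y^2 - 177/2y + 228
  leading term x: subtract (88)·f_2 from -88x + 37/4y^2 - 177/2y + 228 → 1445/4y^2 - 1937/2y + 492
  leading term y^2: subtract (-10115/226)·h_6 from 1445/4y^2 - 1937/2y + 492 → 5853/452y - 5853/226
  leading term y: no divisor's leading term divides it; move 5853/452y to the remainder.
  leading term 1: no divisor's leading term divides it; move -5853/226 to the remainder.
  remainder 5853/452y - 5853/226 ≠ 0; add h_7 = 5853/452y - 5853/226 to the basis.

S(f_2,f_3): lcm = x. S = 27/7y^2 - 10y + 32/7.
  leading term y^2: subtract (-54/113)·h_6 from 27/7y^2 - 10y + 32/7 → 379/791y - 758/791
  leading term y: subtract (1516/40971)·h_7 from 379/791y - 758/791 → 0
  remainder 0.

S(f_2,f_4): lcm = x^2. S = 4xy^2 - 43/4xy + 5/2x + 1/2y + 2.
  leading term xy^2: subtract (2y)·f_1 from 4xy^2 - 43/4xy + 5/2x + 1/2y + 2 → -75/4xy + 5/2x - 4y^2 + 49/2y + 2
  leading term xy: subtract (-75/8)·f_1 from -75/4xy + 5/2x - 4y^2 + 49/2y + 2 → 40x - 4y^2 + 173/4y - 221/2
  leading term x: subtract (-40)·f_2 from 40x - 4y^2 + 173/4y - 221/2 → -164y^2 + 1773/4y - 461/2
  leading term y^2: subtract (2296/113)·h_6 from -164y^2 + 1773/4y - 461/2 → -1043/452y + 1043/226
  leading term y: subtract (-1043/5853)·h_7 from -1043/452y + 1043/226 → 0
  remainder 0.

S(f_3,f_4): lcm = x^2. S = 1/7xy^2 - 3/4xy - 29/14x + 1/2y + 2.
  leading term xy^2: subtract (1/14y)·f_1 from 1/7xy^2 - 3/4xy - 29/14x + 1/2y + 2 → -29/28xy - 29/14x - 1/7y^2 + 19/14y + 2
  leading term xy: subtract (-29/56)·f_1 from -29/28xy - 29/14x - 1/7y^2 + 19/14y + 2 → -1/7y^2 + 67/28y - 59/14
  leading term y^2: subtract (2/113)·h_6 from -1/7y^2 + 67/28y - 59/14 → 6343/3164y - 6343/1582
  leading term y: subtract (6343/40971)·h_7 from 6343/3164y - 6343/1582 → 0
  remainder 0.

S(f_1,h_5): lcm = xy^3. S = 5/2xy^2 + 9/2xy - 3x + y^3 - 6y^2.
  leading term xy^2: subtract (5/4y)·f_1 from 5/2xy^2 + 9/2xy - 3x + y^3 - 6y^2 → -1/2xy - 3x + y^3 - 17/2y^2 + 15y
  leading term xy: subtract (-1/4)·f_1 from -1/2xy - 3x + y^3 - 17/2y^2 + 15y → -2x + y^3 - 17/2y^2 + 31/2y - 3
  leading term x: subtract (2)·f_2 from -2x + y^3 - 17/2y^2 + 31/2y - 3 → y^3 - 1/2y^2 - 9/2y + 3
  leading term y^3: subtract (-1/4)·h_5 from y^3 - 1/2y^2 - 9/2y + 3 → 0
  remainder 0.

S(f_2,h_5): leading monomials are coprime, so the S-polynomial reduces to 0 (Buchberger's first criterion).
S(f_3,h_5): leading monomials are coprime, so the S-polynomial reduces to 0 (Buchberger's first criterion).
S(f_4,h_5): leading monomials are coprime, so the S-polynomial reduces to 0 (Buchberger's first criterion).
S(f_1,h_6): lcm = xy^2. S = 533/113xy - 162/113x + y^2 - 6y.
  leading term xy: subtract (533/226)·f_1 from 533/113xy - 162/113x + y^2 - 6y → -1228/113x + y^2 - 1211/113y + 3198/113
  leading term x: subtract (1228/113)·f_2 from -1228/113x + y^2 - 1211/113y + 3198/113 → 5025/113y^2 - 13491/113y + 6882/113
  leading term y^2: subtract (-70350/12769)·h_6 from 5025/113y^2 - 13491/113y + 6882/113 → 18192/12769y - 36384/12769
  leading term y: subtract (24256/220463)·h_7 from 18192/12769y - 36384/12769 → 0
  remainder 0.

S(f_2,h_6): leading monomials are coprime, so the S-polynomial reduces to 0 (Buchberger's first criterion).
S(f_3,h_6): leading monomials are coprime, so the S-polynomial reduces to 0 (Buchberger's first criterion).
S(f_4,h_6): leading monomials are coprime, so the S-polynomial reduces to 0 (Buchberger's first criterion).
S(h_5,h_6): lcm = y^3. S = 501/226y^2 - 1341/226y + 3.
  leading term y^2: subtract (-3507/12769)·h_6 from 501/226y^2 - 1341/226y + 3 → 1137/12769y - 2274/12769
  leading term y: subtract (1516/220463)·h_7 from 1137/12769y - 2274/12769 → 0
  remainder 0.

S(f_1,h_7): lcm = xy. S = 4x + y - 6.
  leading term x: subtract (-4)·f_2 from 4x + y - 6 → -16y^2 + 41y - 18
  leading term y^2: subtract (224/113)·h_6 from -16y^2 + 41y - 18 → -279/113y + 558/113
  leading term y: subtract (-372/1951)·h_7 from -279/113y + 558/113 → 0
  remainder 0.

S(f_2,h_7): leading monomials are coprime, so the S-polynomial reduces to 0 (Buchberger's first criterion).
S(f_3,h_7): leading monomials are coprime, so the S-polynomial reduces to 0 (Buchberger's first criterion).
S(f_4,h_7): leading monomials are coprime, so the S-polynomial reduces to 0 (Buchberger's first criterion).
S(h_5,h_7): lcm = y^3. S = 3/2y^2 - 9/2y + 3.
  leading term y^2: subtract (-21/113)·h_6 from 3/2y^2 - 9/2y + 3 → -48/113y + 96/113
  leading term y: subtract (-64/1951)·h_7 from -48/113y + 96/113 → 0
  remainder 0.

S(h_6,h_7): lcm = y^2. S = -81/113y + 162/113.
  leading term y: subtract (-108/1951)·h_7 from -81/113y + 162/113 → 0
  remainder 0.

Every S-polynomial of the final basis reduces to 0, so we have a Gröbner basis.
Inter-reduce: drop elements whose leading term is divisible by another's, tail-reduce, and make monic.
Reduced Gröbner basis: {x - 1, y - 2}.

A lex Gröbner basis eliminates variables successively. Here y - 2 depends only on y, with roots {2}; lifting each root through the earlier basis elements recovers the full solutions.
  y = 2: the earlier basis element becomes x - 1 = 0, giving x = 1 — point (1, 2).

{(1, 2)}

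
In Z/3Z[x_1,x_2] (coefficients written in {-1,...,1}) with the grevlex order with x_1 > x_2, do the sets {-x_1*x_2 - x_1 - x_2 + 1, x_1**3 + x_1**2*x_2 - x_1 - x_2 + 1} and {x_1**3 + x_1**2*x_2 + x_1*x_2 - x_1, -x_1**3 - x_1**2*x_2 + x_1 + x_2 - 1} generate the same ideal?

No, the ideals differ.

Since reduced Gröbner bases are canonical representatives of ideals under a given ordering, it suffices to compute and compare them.
Buchberger on the first generating set:
f_1 = -x_1*x_2 - x_1 - x_2 + 1, LT = x_1*x_2.
f_2 = x_1**3 + x_1**2*x_2 - x_1 - x_2 + 1, LT = x_1**3.

S(f_1,f_2): lcm = x_1**3*x_2. S = -x_1**2*x_2**2 + x_1**3 + x_1**2*x_2 - x_1**2 + x_1*x_2 + x_2**2 - x_2.
  leading term x_1**2*x_2**2: subtract (x_1*x_2)·f_1 from -x_1**2*x_2**2 + x_1**3 + x_1**2*x_2 - x_1**2 + x_1*x_2 + x_2**2 - x_2 → x_1**3 - x_1**2*x_2 + x_1*x_2**2 - x_1**2 + x_2**2 - x_2
  leading term x_1**3: subtract (1)·f_2 from x_1**3 - x_1**2*x_2 + x_1*x_2**2 - x_1**2 + x_2**2 - x_2 → x_1**2*x_2 + x_1*x_2**2 - x_1**2 + x_2**2 + x_1 - 1
  leading term x_1**2*x_2: subtract (-x_1)·f_1 from x_1**2*x_2 + x_1*x_2**2 - x_1**2 + x_2**2 + x_1 - 1 → x_1*x_2**2 + x_1**2 - x_1*x_2 + x_2**2 - x_1 - 1
  leading term x_1*x_2**2: subtract (-x_2)·f_1 from x_1*x_2**2 + x_1**2 - x_1*x_2 + x_2**2 - x_1 - 1 → x_1**2 + x_1*x_2 - x_1 + x_2 - 1
  leading term x_1**2: no divisor's leading term divides it; move x_1**2 to the remainder.
  leading term x_1*x_2: subtract (-1)·f_1 from x_1*x_2 - x_1 + x_2 - 1 → x_1
  leading term x_1: no divisor's leading term divides it; move x_1 to the remainder.
  remainder x_1**2 + x_1 ≠ 0; add g_3 = x_1**2 + x_1 to the basis.

S(f_1,g_3): lcm = x_1**2*x_2. S = x_1**2 - x_1.
  leading term x_1**2: subtract (1)·g_3 from x_1**2 - x_1 → x_1
  leading term x_1: no divisor's leading term divides it; move x_1 to the remainder.
  remainder x_1 ≠ 0; add g_4 = x_1 to the basis.

S(f_2,g_3): lcm = x_1**3. S = x_1**2*x_2 - x_1**2 - x_1 - x_2 + 1.
  leading term x_1**2*x_2: subtract (-x_1)·f_1 from x_1**2*x_2 - x_1**2 - x_1 - x_2 + 1 → x_1**2 - x_1*x_2 - x_2 + 1
  leading term x_1**2: subtract (1)·g_3 from x_1**2 - x_1*x_2 - x_2 + 1 → -x_1*x_2 - x_1 - x_2 + 1
  leading term x_1*x_2: subtract (1)·f_1 from -x_1*x_2 - x_1 - x_2 + 1 → 0
  remainder 0.

S(f_1,g_4): lcm = x_1*x_2. S = x_1 + x_2 - 1.
  leading term x_1: subtract (1)·g_4 from x_1 + x_2 - 1 → x_2 - 1
  leading term x_2: no divisor's leading term divides it; move x_2 to the remainder.
  leading term 1: no divisor's leading term divides it; move -1 to the remainder.
  remainder x_2 - 1 ≠ 0; add g_5 = x_2 - 1 to the basis.

S(f_2,g_4): lcm = x_1**3. S = x_1**2*x_2 - x_1 - x_2 + 1.
  leading term x_1**2*x_2: subtract (-x_1)·f_1 from x_1**2*x_2 - x_1 - x_2 + 1 → -x_1**2 - x_1*x_2 - x_2 + 1
  leading term x_1**2: subtract (-1)·g_3 from -x_1**2 - x_1*x_2 - x_2 + 1 → -x_1*x_2 + x_1 - x_2 + 1
  leading term x_1*x_2: subtract (1)·f_1 from -x_1*x_2 + x_1 - x_2 + 1 → -x_1
  leading term x_1: subtract (-1)·g_4 from -x_1 → 0
  remainder 0.

S(g_3,g_4): lcm = x_1**2. S = x_1.
  leading term x_1: subtract (1)·g_4 from x_1 → 0
  remainder 0.

S(f_1,g_5): lcm = x_1*x_2. S = -x_1 + x_2 - 1.
  leading term x_1: subtract (-1)·g_4 from -x_1 + x_2 - 1 → x_2 - 1
  leading term x_2: subtract (1)·g_5 from x_2 - 1 → 0
  remainder 0.

S(f_2,g_5): leading monomials are coprime, so the S-polynomial reduces to 0 (Buchberger's first criterion).
S(g_3,g_5): leading monomials are coprime, so the S-polynomial reduces to 0 (Buchberger's first criterion).
S(g_4,g_5): leading monomials are coprime, so the S-polynomial reduces to 0 (Buchberger's first criterion).
Every S-polynomial of the final basis reduces to 0, so we have a Gröbner basis.
Inter-reduce: drop elements whose leading term is divisible by another's, tail-reduce, and make monic.
Reduced Gröbner basis: {x_1, x_2 - 1}.

Buchberger on the second generating set:
h_1 = x_1**3 + x_1**2*x_2 + x_1*x_2 - x_1, LT = x_1**3.
h_2 = -x_1**3 - x_1**2*x_2 + x_1 + x_2 - 1, LT = x_1**3.

S(h_1,h_2): lcm = x_1**3. S = x_1*x_2 + x_2 - 1.
  leading term x_1*x_2: no divisor's leading term divides it; move x_1*x_2 to the remainder.
  leading term x_2: no divisor's leading term divides it; move x_2 to the remainder.
  leading term 1: no divisor's leading term divides it; move -1 to the remainder.
  remainder x_1*x_2 + x_2 - 1 ≠ 0; add k_3 = x_1*x_2 + x_2 - 1 to the basis.

S(h_1,k_3): lcm = x_1**3*x_2. S = x_1**2*x_2**2 - x_1**2*x_2 + x_1*x_2**2 + x_1**2 - x_1*x_2.
  leading term x_1**2*x_2**2: subtract (x_1*x_2)·k_3 from x_1**2*x_2**2 - x_1**2*x_2 + x_1*x_2**2 + x_1**2 - x_1*x_2 → -x_1**2*x_2 + x_1**2
  leading term x_1**2*x_2: subtract (-x_1)·k_3 from -x_1**2*x_2 + x_1**2 → x_1**2 + x_1*x_2 - x_1
  leading term x_1**2: no divisor's leading term divides it; move x_1**2 to the remainder.
  leading term x_1*x_2: subtract (1)·k_3 from x_1*x_2 - x_1 → -x_1 - x_2 + 1
  leading term x_1: no divisor's leading term divides it; move -x_1 to the remainder.
  leading term x_2: no divisor's leading term divides it; move -x_2 to the remainder.
  leading term 1: no divisor's leading term divides it; move 1 to the remainder.
  remainder x_1**2 - x_1 - x_2 + 1 ≠ 0; add k_4 = x_1**2 - x_1 - x_2 + 1 to the basis.

S(h_2,k_3): lcm = x_1**3*x_2. S = x_1**2*x_2**2 - x_1**2*x_2 + x_1**2 - x_1*x_2 - x_2**2 + x_2.
  leading term x_1**2*x_2**2: subtract (x_1*x_2)·k_3 from x_1**2*x_2**2 - x_1**2*x_2 + x_1**2 - x_1*x_2 - x_2**2 + x_2 → -x_1**2*x_2 - x_1*x_2**2 + x_1**2 - x_2**2 + x_2
  leading term x_1**2*x_2: subtract (-x_1)·k_3 from -x_1**2*x_2 - x_1*x_2**2 + x_1**2 - x_2**2 + x_2 → -x_1*x_2**2 + x_1**2 + x_1*x_2 - x_2**2 - x_1 + x_2
  leading term x_1*x_2**2: subtract (-x_2)·k_3 from -x_1*x_2**2 + x_1**2 + x_1*x_2 - x_2**2 - x_1 + x_2 → x_1**2 + x_1*x_2 - x_1
  leading term x_1**2: subtract (1)·k_4 from x_1**2 + x_1*x_2 - x_1 → x_1*x_2 + x_2 - 1
  leading term x_1*x_2: subtract (1)·k_3 from x_1*x_2 + x_2 - 1 → 0
  remainder 0.

S(h_1,k_4): lcm = x_1**3. S = x_1**2*x_2 + x_1**2 - x_1*x_2 + x_1.
  leading term x_1**2*x_2: subtract (x_1)·k_3 from x_1**2*x_2 + x_1**2 - x_1*x_2 + x_1 → x_1**2 + x_1*x_2 - x_1
  leading term x_1**2: subtract (1)·k_4 from x_1**2 + x_1*x_2 - x_1 → x_1*x_2 + x_2 - 1
  leading term x_1*x_2: subtract (1)·k_3 from x_1*x_2 + x_2 - 1 → 0
  remainder 0.

S(h_2,k_4): lcm = x_1**3. S = x_1**2*x_2 + x_1**2 + x_1*x_2 + x_1 - x_2 + 1.
  leading term x_1**2*x_2: subtract (x_1)·k_3 from x_1**2*x_2 + x_1**2 + x_1*x_2 + x_1 - x_2 + 1 → x_1**2 - x_1 - x_2 + 1
  leading term x_1**2: subtract (1)·k_4 from x_1**2 - x_1 - x_2 + 1 → 0
  remainder 0.

S(k_3,k_4): lcm = x_1**2*x_2. S = -x_1*x_2 + x_2**2 - x_1 - x_2.
  leading term x_1*x_2: subtract (-1)·k_3 from -x_1*x_2 + x_2**2 - x_1 - x_2 → x_2**2 - x_1 - 1
  leading term x_2**2: no divisor's leading term divides it; move x_2**2 to the remainder.
  leading term x_1: no divisor's leading term divides it; move -x_1 to the remainder.
  leading term 1: no divisor's leading term divides it; move -1 to the remainder.
  remainder x_2**2 - x_1 - 1 ≠ 0; add k_5 = x_2**2 - x_1 - 1 to the basis.

S(h_1,k_5): leading monomials are coprime, so the S-polynomial reduces to 0 (Buchberger's first criterion).
S(h_2,k_5): leading monomials are coprime, so the S-polynomial reduces to 0 (Buchberger's first criterion).
S(k_3,k_5): lcm = x_1*x_2**2. S = x_1**2 + x_2**2 + x_1 - x_2.
  leading term x_1**2: subtract (1)·k_4 from x_1**2 + x_2**2 + x_1 - x_2 → x_2**2 - x_1 - 1
  leading term x_2**2: subtract (1)·k_5 from x_2**2 - x_1 - 1 → 0
  remainder 0.

S(k_4,k_5): leading monomials are coprime, so the S-polynomial reduces to 0 (Buchberger's first criterion).
Every S-polynomial of the final basis reduces to 0, so we have a Gröbner basis.
Inter-reduce: drop elements whose leading term is divisible by another's, tail-reduce, and make monic.
Reduced Gröbner basis: {x_1**2 - x_1 - x_2 + 1, x_1*x_2 + x_2 - 1, x_2**2 - x_1 - 1}.

The bases are distinct; the ideals are different.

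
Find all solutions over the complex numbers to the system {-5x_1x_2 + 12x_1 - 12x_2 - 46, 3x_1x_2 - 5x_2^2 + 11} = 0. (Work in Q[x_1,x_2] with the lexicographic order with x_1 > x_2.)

{(2, -1), (343/360 - 17*sqrt(10799)*I/360, 49/50 - sqrt(10799)*I/50), (343/360 + 17*sqrt(10799)*I/360, 49/50 + sqrt(10799)*I/50)}

Compute a lex Gröbner basis by Buchberger's algorithm.
f_1 = -5x_1x_2 + 12x_1 - 12x_2 - 46, LT = x_1x_2.
f_2 = 3x_1x_2 - 5x_2^2 + 11, LT = x_1x_2.

S(f_1,f_2): lcm = x_1x_2. S = -12/5x_1 + 5/3x_2^2 + 12/5x_2 + 83/15.
  leading term x_1: no divisor's leading term divides it; move -12/5x_1 to the remainder.
  leading term x_2^2: no divisor's leading term divides it; move 5/3x_2^2 to the remainder.
  leading term x_2: no divisor's leading term divides it; move 12/5x_2 to the remainder.
  leading term 1: no divisor's leading term divides it; move 83/15 to the remainder.
  remainder -12/5x_1 + 5/3x_2^2 + 12/5x_2 + 83/15 ≠ 0; add h_3 = -12/5x_1 + 5/3x_2^2 + 12/5x_2 + 83/15 to the basis.

S(f_1,h_3): lcm = x_1x_2. S = -12/5x_1 + 25/36x_2^3 + x_2^2 + 847/180x_2 + 46/5.
  leading term x_1: subtract (1)·h_3 from -12/5x_1 + 25/36x_2^3 + x_2^2 + 847/180x_2 + 46/5 → 25/36x_2^3 - 2/3x_2^2 + 83/36x_2 + 11/3
  leading term x_2^3: no divisor's leading term divides it; move 25/36x_2^3 to the remainder.
  leading term x_2^2: no divisor's leading term divides it; move -2/3x_2^2 to the remainder.
  leading term x_2: no divisor's leading term divides it; move 83/36x_2 to the remainder.
  leading term 1: no divisor's leading term divides it; move 11/3 to the remainder.
  remainder 25/36x_2^3 - 2/3x_2^2 + 83/36x_2 + 11/3 ≠ 0; add h_4 = 25/36x_2^3 - 2/3x_2^2 + 83/36x_2 + 11/3 to the basis.

S(f_2,h_3): lcm = x_1x_2. S = 25/36x_2^3 - 2/3x_2^2 + 83/36x_2 + 11/3.
  leading term x_2^3: subtract (1)·h_4 from 25/36x_2^3 - 2/3x_2^2 + 83/36x_2 + 11/3 → 0
  remainder 0.

S(f_1,h_4): lcm = x_1x_2^3. S = -36/25x_1x_2^2 - 83/25x_1x_2 - 132/25x_1 + 12/5x_2^3 + 46/5x_2^2.
  leading term x_1x_2^2: subtract (36/125x_2)·f_1 from -36/25x_1x_2^2 - 83/25x_1x_2 - 132/25x_1 + 12/5x_2^3 + 46/5x_2^2 → -847/125x_1x_2 - 132/25x_1 + 12/5x_2^3 + 1582/125x_2^2 + 1656/125x_2
  leading term x_1x_2: subtract (847/625)·f_1 from -847/125x_1x_2 - 132/25x_1 + 12/5x_2^3 + 1582/125x_2^2 + 1656/125x_2 → -13464/625x_1 + 12/5x_2^3 + 1582/125x_2^2 + 18444/625x_2 + 38962/625
  leading term x_1: subtract (1122/125)·h_3 from -13464/625x_1 + 12/5x_2^3 + 1582/125x_2^2 + 18444/625x_2 + 38962/625 → 12/5x_2^3 - 288/125x_2^2 + 996/125x_2 + 1584/125
  leading term x_2^3: subtract (432/125)·h_4 from 12/5x_2^3 - 288/125x_2^2 + 996/125x_2 + 1584/125 → 0
  remainder 0.

S(f_2,h_4): lcm = x_1x_2^3. S = 24/25x_1x_2^2 - 83/25x_1x_2 - 132/25x_1 - 5/3x_2^4 + 11/3x_2^2.
  leading term x_1x_2^2: subtract (-24/125x_2)·f_1 from 24/25x_1x_2^2 - 83/25x_1x_2 - 132/25x_1 - 5/3x_2^4 + 11/3x_2^2 → -127/125x_1x_2 - 132/25x_1 - 5/3x_2^4 + 511/375x_2^2 - 1104/125x_2
  leading term x_1x_2: subtract (127/625)·f_1 from -127/125x_1x_2 - 132/25x_1 - 5/3x_2^4 + 511/375x_2^2 - 1104/125x_2 → -4824/625x_1 - 5/3x_2^4 + 511/375x_2^2 - 3996/625x_2 + 5842/625
  leading term x_1: subtract (402/125)·h_3 from -4824/625x_1 - 5/3x_2^4 + 511/375x_2^2 - 3996/625x_2 + 5842/625 → -5/3x_2^4 - 1499/375x_2^2 - 1764/125x_2 - 1056/125
  leading term x_2^4: subtract (-12/5x_2)·h_4 from -5/3x_2^4 - 1499/375x_2^2 - 1764/125x_2 - 1056/125 → -8/5x_2^3 + 192/125x_2^2 - 664/125x_2 - 1056/125
  leading term x_2^3: subtract (-288/125)·h_4 from -8/5x_2^3 + 192/125x_2^2 - 664/125x_2 - 1056/125 → 0
  remainder 0.

S(h_3,h_4): leading monomials are coprime, so the S-polynomial reduces to 0 (Buchberger's first criterion).
Every S-polynomial of the final basis reduces to 0, so we have a Gröbner basis.
Inter-reduce: drop elements whose leading term is divisible by another's, tail-reduce, and make monic.
Reduced Gröbner basis: {x_1 - 25/36x_2^2 - x_2 - 83/36, x_2^3 - 24/25x_2^2 + 83/25x_2 + 132/25}.

From the last basis element, x_2^3 - 24/25x_2^2 + 83/25x_2 + 132/25 = 0, so x_2 takes values in {-1, 49/50 - sqrt(10799)*I/50, 49/50 + sqrt(10799)*I/50}. Each choice, substituted upward through the basis, yields the corresponding point(s) of the solution set.
  x_2 = -1: the earlier basis element becomes x_1 - 2 = 0, giving x_1 = 2 — point (2, -1).
  x_2 = 49/50 - sqrt(10799)*I/50: the earlier basis element becomes x_1 - 343/360 + 17*sqrt(10799)*I/360 = 0, giving x_1 = 343/360 - 17*sqrt(10799)*I/360 — point (343/360 - 17*sqrt(10799)*I/360, 49/50 - sqrt(10799)*I/50).
  x_2 = 49/50 + sqrt(10799)*I/50: the earlier basis element becomes x_1 - 343/360 - 17*sqrt(10799)*I/360 = 0, giving x_1 = 343/360 + 17*sqrt(10799)*I/360 — point (343/360 + 17*sqrt(10799)*I/360, 49/50 + sqrt(10799)*I/50).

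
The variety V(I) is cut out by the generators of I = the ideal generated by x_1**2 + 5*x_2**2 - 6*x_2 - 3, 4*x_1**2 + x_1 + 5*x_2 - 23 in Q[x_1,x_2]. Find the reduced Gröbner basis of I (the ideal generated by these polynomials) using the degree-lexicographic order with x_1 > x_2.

f_1 = x_1**2 + 5*x_2**2 - 6*x_2 - 3, LT = x_1**2.
f_2 = 4*x_1**2 + x_1 + 5*x_2 - 23, LT = x_1**2.

S(f_1,f_2): lcm = x_1**2. S = 5*x_2**2 - 1/4*x_1 - 29/4*x_2 + 11/4.
  reduce S modulo (f_1, f_2):
  remainder 5*x_2**2 - 1/4*x_1 - 29/4*x_2 + 11/4 ≠ 0; add g_3 = 5*x_2**2 - 1/4*x_1 - 29/4*x_2 + 11/4 to the basis.

The other S-polynomials (S(f_1,g_3), S(f_2,g_3)) all reduce to 0 modulo the current basis, so we have a Gröbner basis.
Inter-reduce: drop elements whose leading term is divisible by another's, tail-reduce, and make monic.

G = {x_1**2 + 1/4*x_1 + 5/4*x_2 - 23/4, x_2**2 - 1/20*x_1 - 29/20*x_2 + 11/20}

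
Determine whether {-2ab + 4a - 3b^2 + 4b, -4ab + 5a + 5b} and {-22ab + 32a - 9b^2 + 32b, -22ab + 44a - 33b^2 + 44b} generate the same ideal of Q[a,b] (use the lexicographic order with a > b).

For a fixed monomial order, each ideal has a unique reduced Gröbner basis; comparing bases decides equality.
Buchberger on the first generating set:
f_1 = -2ab + 4a - 3b^2 + 4b, LT = ab.
f_2 = -4ab + 5a + 5b, LT = ab.

S(f_1,f_2): lcm = ab. S = -3/4a + 3/2b^2 - 3/4b.
  leading term a: no divisor's leading term divides it; move -3/4a to the remainder.
  leading term b^2: no divisor's leading term divides it; move 3/2b^2 to the remainder.
  leading term b: no divisor's leading term divides it; move -3/4b to the remainder.
  remainder -3/4a + 3/2b^2 - 3/4b ≠ 0; add g_3 = -3/4a + 3/2b^2 - 3/4b to the basis.

S(f_1,g_3): lcm = ab. S = -2a + 2b^3 + 1/2b^2 - 2b.
  leading term a: subtract (8/3)·g_3 from -2a + 2b^3 + 1/2b^2 - 2b → 2b^3 - 7/2b^2
  leading term b^3: no divisor's leading term divides it; move 2b^3 to the remainder.
  leading term b^2: no divisor's leading term divides it; move -7/2b^2 to the remainder.
  remainder 2b^3 - 7/2b^2 ≠ 0; add g_4 = 2b^3 - 7/2b^2 to the basis.

The other S-polynomials (S(f_2,g_3), S(f_1,g_4), S(f_2,g_4), S(g_3,g_4)) all reduce to 0 modulo the current basis, so we have a Gröbner basis.
Inter-reduce: drop elements whose leading term is divisible by another's, tail-reduce, and make monic.
Reduced Gröbner basis: {a - 2b^2 + b, b^3 - 7/4b^2}.

Buchberger on the second generating set:
h_1 = -22ab + 32a - 9b^2 + 32b, LT = ab.
h_2 = -22ab + 44a - 33b^2 + 44b, LT = ab.

S(h_1,h_2): lcm = ab. S = 6/11a - 12/11b^2 + 6/11b.
  leading term a: no divisor's leading term divides it; move 6/11a to the remainder.
  leading term b^2: no divisor's leading term divides it; move -12/11b^2 to the remainder.
  leading term b: no divisor's leading term divides it; move 6/11b to the remainder.
  remainder 6/11a - 12/11b^2 + 6/11b ≠ 0; add k_3 = 6/11a - 12/11b^2 + 6/11b to the basis.

S(h_1,k_3): lcm = ab. S = -16/11a + 2b^3 - 13/22b^2 - 16/11b.
  leading term a: subtract (-8/3)·k_3 from -16/11a + 2b^3 - 13/22b^2 - 16/11b → 2b^3 - 7/2b^2
  leading term b^3: no divisor's leading term divides it; move 2b^3 to the remainder.
  leading term b^2: no divisor's leading term divides it; move -7/2b^2 to the remainder.
  remainder 2b^3 - 7/2b^2 ≠ 0; add k_4 = 2b^3 - 7/2b^2 to the basis.

The other S-polynomials (S(h_2,k_3), S(h_1,k_4), S(h_2,k_4), S(k_3,k_4)) all reduce to 0 modulo the current basis, so we have a Gröbner basis.
Inter-reduce: drop elements whose leading term is divisible by another's, tail-reduce, and make monic.
Reduced Gröbner basis: {a - 2b^2 + b, b^3 - 7/4b^2}.

The two bases agree; hence the ideals are identical.

Yes, the ideals are equal.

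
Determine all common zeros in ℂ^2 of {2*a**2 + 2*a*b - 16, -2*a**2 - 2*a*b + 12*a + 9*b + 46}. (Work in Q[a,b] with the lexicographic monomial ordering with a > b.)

Compute a lex Gröbner basis by Buchberger's algorithm.
f_1 = 2*a**2 + 2*a*b - 16, LT = a**2.
f_2 = -2*a**2 - 2*a*b + 12*a + 9*b + 46, LT = a**2.

S(f_1,f_2): lcm = a**2. S = 6*a + 9/2*b + 15.
  leading term a: no divisor's leading term divides it; move 6*a to the remainder.
  leading term b: no divisor's leading term divides it; move 9/2*b to the remainder.
  leading term 1: no divisor's leading term divides it; move 15 to the remainder.
  remainder 6*a + 9/2*b + 15 ≠ 0; add h_3 = 6*a + 9/2*b + 15 to the basis.

S(f_1,h_3): lcm = a**2. S = 1/4*a*b - 5/2*a - 8.
  leading term a*b: subtract (1/24*b)·h_3 from 1/4*a*b - 5/2*a - 8 → -5/2*a - 3/16*b**2 - 5/8*b - 8
  leading term a: subtract (-5/12)·h_3 from -5/2*a - 3/16*b**2 - 5/8*b - 8 → -3/16*b**2 + 5/4*b - 7/4
  leading term b**2: no divisor's leading term divides it; move -3/16*b**2 to the remainder.
  leading term b: no divisor's leading term divides it; move 5/4*b to the remainder.
  leading term 1: no divisor's leading term divides it; move -7/4 to the remainder.
  remainder -3/16*b**2 + 5/4*b - 7/4 ≠ 0; add h_4 = -3/16*b**2 + 5/4*b - 7/4 to the basis.

S(f_2,h_3): lcm = a**2. S = 1/4*a*b - 17/2*a - 9/2*b - 23.
  leading term a*b: subtract (1/24*b)·h_3 from 1/4*a*b - 17/2*a - 9/2*b - 23 → -17/2*a - 3/16*b**2 - 41/8*b - 23
  leading term a: subtract (-17/12)·h_3 from -17/2*a - 3/16*b**2 - 41/8*b - 23 → -3/16*b**2 + 5/4*b - 7/4
  leading term b**2: subtract (1)·h_4 from -3/16*b**2 + 5/4*b - 7/4 → 0
  remainder 0.

S(f_1,h_4): leading monomials are coprime, so the S-polynomial reduces to 0 (Buchberger's first criterion).
S(f_2,h_4): leading monomials are coprime, so the S-polynomial reduces to 0 (Buchberger's first criterion).
S(h_3,h_4): leading monomials are coprime, so the S-polynomial reduces to 0 (Buchberger's first criterion).
Every S-polynomial of the final basis reduces to 0, so we have a Gröbner basis.
Inter-reduce: drop elements whose leading term is divisible by another's, tail-reduce, and make monic.
Reduced Gröbner basis: {a + 3/4*b + 5/2, b**2 - 20/3*b + 28/3}.

From the last basis element, b**2 - 20/3*b + 28/3 = 0, so b takes values in {2, 14/3}. Each choice, substituted upward through the basis, yields the corresponding point(s) of the solution set.
  b = 2: the earlier basis element becomes a + 4 = 0, giving a = -4 — point (-4, 2).
  b = 14/3: the earlier basis element becomes a + 6 = 0, giving a = -6 — point (-6, 14/3).
Each listed point satisfies every original equation (direct substitution).

{(-4, 2), (-6, 14/3)}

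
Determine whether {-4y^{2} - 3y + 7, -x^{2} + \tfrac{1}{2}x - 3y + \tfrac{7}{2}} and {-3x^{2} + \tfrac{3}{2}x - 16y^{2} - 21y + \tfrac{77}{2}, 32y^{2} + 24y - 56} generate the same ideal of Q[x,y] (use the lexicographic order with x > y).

Yes, the ideals are equal.

For a fixed monomial order, each ideal has a unique reduced Gröbner basis; comparing bases decides equality.
Buchberger on the first generating set:
f_1 = -4y^{2} - 3y + 7, LT = y^{2}.
f_2 = -x^{2} + \tfrac{1}{2}x - 3y + \tfrac{7}{2}, LT = x^{2}.

S(f_1,f_2): leading monomials are coprime, so the S-polynomial reduces to 0 (Buchberger's first criterion).
Every S-polynomial of the final basis reduces to 0, so we have a Gröbner basis.
Inter-reduce: drop elements whose leading term is divisible by another's, tail-reduce, and make monic.
Reduced Gröbner basis: {x^{2} - \tfrac{1}{2}x + 3y - \tfrac{7}{2}, y^{2} + \tfrac{3}{4}y - \tfrac{7}{4}}.

Buchberger on the second generating set:
h_1 = -3x^{2} + \tfrac{3}{2}x - 16y^{2} - 21y + \tfrac{77}{2}, LT = x^{2}.
h_2 = 32y^{2} + 24y - 56, LT = y^{2}.

S(h_1,h_2): leading monomials are coprime, so the S-polynomial reduces to 0 (Buchberger's first criterion).
Every S-polynomial of the final basis reduces to 0, so we have a Gröbner basis.
Inter-reduce: drop elements whose leading term is divisible by another's, tail-reduce, and make monic.
Reduced Gröbner basis: {x^{2} - \tfrac{1}{2}x + 3y - \tfrac{7}{2}, y^{2} + \tfrac{3}{4}y - \tfrac{7}{4}}.

These coincide, so the ideals are equal.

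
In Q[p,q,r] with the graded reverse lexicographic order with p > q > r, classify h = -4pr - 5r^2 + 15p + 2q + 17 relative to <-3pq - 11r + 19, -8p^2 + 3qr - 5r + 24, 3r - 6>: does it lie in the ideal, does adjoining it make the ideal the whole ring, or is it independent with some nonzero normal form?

Adjoining -4pr - 5r^2 + 15p + 2q + 17 makes the ideal the whole ring: the system is inconsistent.

First compute the reduced Gröbner basis of I by Buchberger's algorithm.
f_1 = -3pq - 11r + 19, LT = pq.
f_2 = -8p^2 + 3qr - 5r + 24, LT = p^2.
f_3 = 3r - 6, LT = r.

S(f_1,f_2): lcm = p^2q. S = 3/8q^2r + 11/3pr - 5/8qr - 19/3p + 3q.
  leading term q^2r: subtract (1/8q^2)·f_3 from 3/8q^2r + 11/3pr - 5/8qr - 19/3p + 3q → 3/4q^2 + 11/3pr - 5/8qr - 19/3p + 3q
  leading term q^2: no divisor's leading term divides it; move 3/4q^2 to the remainder.
  leading term pr: subtract (11/9p)·f_3 from 11/3pr - 5/8qr - 19/3p + 3q → -5/8qr + p + 3q
  leading term qr: subtract (-5/24q)·f_3 from -5/8qr + p + 3q → p + 7/4q
  leading term p: no divisor's leading term divides it; move p to the remainder.
  leading term q: no divisor's leading term divides it; move 7/4q to the remainder.
  remainder 3/4q^2 + p + 7/4q ≠ 0; add k_4 = 3/4q^2 + p + 7/4q to the basis.

S(f_1,f_3): leading monomials are coprime, so the S-polynomial reduces to 0 (Buchberger's first criterion).
S(f_2,f_3): leading monomials are coprime, so the S-polynomial reduces to 0 (Buchberger's first criterion).
S(f_1,k_4): lcm = pq^2. S = -4/3p^2 - 7/3pq + 11/3qr - 19/3q.
  leading term p^2: subtract (1/6)·f_2 from -4/3p^2 - 7/3pq + 11/3qr - 19/3q → -7/3pq + 19/6qr - 19/3q + 5/6r - 4
  leading term pq: subtract (7/9)·f_1 from -7/3pq + 19/6qr - 19/3q + 5/6r - 4 → 19/6qr - 19/3q + 169/18r - 169/9
  leading term qr: subtract (19/18q)·f_3 from 19/6qr - 19/3q + 169/18r - 169/9 → 169/18r - 169/9
  leading term r: subtract (169/54)·f_3 from 169/18r - 169/9 → 0
  remainder 0.

S(f_2,k_4): leading monomials are coprime, so the S-polynomial reduces to 0 (Buchberger's first criterion).
S(f_3,k_4): leading monomials are coprime, so the S-polynomial reduces to 0 (Buchberger's first criterion).
Every S-polynomial of the final basis reduces to 0, so we have a Gröbner basis.
Inter-reduce: drop elements whose leading term is divisible by another's, tail-reduce, and make monic.
Reduced Gröbner basis: {p^2 - 3/4q - 7/4, pq + 1, q^2 + 4/3p + 7/3q, r - 2}.
Label its elements g_1 = p^2 - 3/4q - 7/4, g_2 = pq + 1, g_3 = q^2 + 4/3p + 7/3q, g_4 = r - 2.

Reduce h = -4pr - 5r^2 + 15p + 2q + 17 modulo G:
  leading term pr: subtract (-4p)·g_4 from -4pr - 5r^2 + 15p + 2q + 17 → -5r^2 + 7p + 2q + 17
  leading term r^2: subtract (-5r)·g_4 from -5r^2 + 7p + 2q + 17 → 7p + 2q - 10r + 17
  leading term p: no divisor's leading term divides it; move 7p to the remainder.
  leading term q: no divisor's leading term divides it; move 2q to the remainder.
  leading term r: subtract (-10)·g_4 from -10r + 17 → -3
  leading term 1: no divisor's leading term divides it; move -3 to the remainder.
  normal form = 7p + 2q - 3.
The normal form is nonzero, so h ∉ I. Since h minus its normal form lies in I, I + (h) = I + (n) where n = 7p + 2q - 3; decide whether this ideal is the whole ring.
Run Buchberger on G together with n (pairs among the g_i already reduce to 0 since G is a Gröbner basis):
g_1 = p^2 - 3/4q - 7/4, LT = p^2.
g_2 = pq + 1, LT = pq.
g_3 = q^2 + 4/3p + 7/3q, LT = q^2.
g_4 = r - 2, LT = r.
n = 7p + 2q - 3, LT = p.

S(g_1,g_2): lcm = p^2q. S = -3/4q^2 - p - 7/4q.
  leading term q^2: subtract (-3/4)·g_3 from -3/4q^2 - p - 7/4q → 0
  remainder 0.

S(g_1,g_3): leading monomials are coprime, so the S-polynomial reduces to 0 (Buchberger's first criterion).
S(g_1,g_4): leading monomials are coprime, so the S-polynomial reduces to 0 (Buchberger's first criterion).
S(g_1,n): lcm = p^2. S = -2/7pq + 3/7p - 3/4q - 7/4.
  leading term pq: subtract (-2/7)·g_2 from -2/7pq + 3/7p - 3/4q - 7/4 → 3/7p - 3/4q - 41/28
  leading term p: subtract (3/49)·n from 3/7p - 3/4q - 41/28 → -171/196q - 251/196
  leading term q: no divisor's leading term divides it; move -171/196q to the remainder.
  leading term 1: no divisor's leading term divides it; move -251/196 to the remainder.
  remainder -171/196q - 251/196 ≠ 0; add m_6 = -171/196q - 251/196 to the basis.

S(g_2,g_3): lcm = pq^2. S = -4/3p^2 - 7/3pq + q.
  leading term p^2: subtract (-4/3)·g_1 from -4/3p^2 - 7/3pq + q → -7/3pq - 7/3
  leading term pq: subtract (-7/3)·g_2 from -7/3pq - 7/3 → 0
  remainder 0.

S(g_2,g_4): leading monomials are coprime, so the S-polynomial reduces to 0 (Buchberger's first criterion).
S(g_2,n): lcm = pq. S = -2/7q^2 + 3/7q + 1.
  leading term q^2: subtract (-2/7)·g_3 from -2/7q^2 + 3/7q + 1 → 8/21p + 23/21q + 1
  leading term p: subtract (8/147)·n from 8/21p + 23/21q + 1 → 145/147q + 57/49
  leading term q: subtract (-580/513)·m_6 from 145/147q + 57/49 → -146/513
  leading term 1: no divisor's leading term divides it; move -146/513 to the remainder.
  remainder -146/513 ≠ 0; add m_7 = -146/513 to the basis.

S(g_3,g_4): leading monomials are coprime, so the S-polynomial reduces to 0 (Buchberger's first criterion).
S(g_3,n): leading monomials are coprime, so the S-polynomial reduces to 0 (Buchberger's first criterion).
S(g_4,n): leading monomials are coprime, so the S-polynomial reduces to 0 (Buchberger's first criterion).
S(g_1,m_6): leading monomials are coprime, so the S-polynomial reduces to 0 (Buchberger's first criterion).
S(g_2,m_6): lcm = pq. S = -251/171p + 1.
  leading term p: subtract (-251/1197)·n from -251/171p + 1 → 502/1197q + 148/399
  leading term q: subtract (-14056/29241)·m_6 from 502/1197q + 148/399 → -7154/29241
  leading term 1: subtract (49/57)·m_7 from -7154/29241 → 0
  remainder 0.

S(g_3,m_6): lcm = q^2. S = 4/3p + 148/171q.
  leading term p: subtract (4/21)·n from 4/3p + 148/171q → 580/1197q + 4/7
  leading term q: subtract (-16240/29241)·m_6 from 580/1197q + 4/7 → -4088/29241
  leading term 1: subtract (28/57)·m_7 from -4088/29241 → 0
  remainder 0.

S(g_4,m_6): leading monomials are coprime, so the S-polynomial reduces to 0 (Buchberger's first criterion).
S(n,m_6): leading monomials are coprime, so the S-polynomial reduces to 0 (Buchberger's first criterion).
S(g_1,m_7): leading monomials are coprime, so the S-polynomial reduces to 0 (Buchberger's first criterion).
S(g_2,m_7): leading monomials are coprime, so the S-polynomial reduces to 0 (Buchberger's first criterion).
S(g_3,m_7): leading monomials are coprime, so the S-polynomial reduces to 0 (Buchberger's first criterion).
S(g_4,m_7): leading monomials are coprime, so the S-polynomial reduces to 0 (Buchberger's first criterion).
S(n,m_7): leading monomials are coprime, so the S-polynomial reduces to 0 (Buchberger's first criterion).
S(m_6,m_7): leading monomials are coprime, so the S-polynomial reduces to 0 (Buchberger's first criterion).
Every S-polynomial of the final basis reduces to 0, so we have a Gröbner basis.
Inter-reduce: drop elements whose leading term is divisible by another's, tail-reduce, and make monic.
Reduced Gröbner basis: {1}.
The reduced Gröbner basis of I + (h) is {1}: the ideal is the whole ring, so the enlarged system has no common solution — adjoining h is inconsistent.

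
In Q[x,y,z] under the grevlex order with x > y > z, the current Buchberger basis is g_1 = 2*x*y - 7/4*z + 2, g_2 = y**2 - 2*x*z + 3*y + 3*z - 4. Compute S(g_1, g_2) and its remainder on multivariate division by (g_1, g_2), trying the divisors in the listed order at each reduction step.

S(g_1, g_2) = 2*x**2*z - 3*x*y - 3*x*z - 7/8*y*z + 4*x + y; remainder on division = 2*x**2*z - 3*x*z - 7/8*y*z + 4*x + y - 21/8*z + 3.

lcm(LM(g_1), LM(g_2)) = x*y**2.
S = (lcm/LT(g_1))·g_1 − (lcm/LT(g_2))·g_2 = 2*x**2*z - 3*x*y - 3*x*z - 7/8*y*z + 4*x + y.
Reduce S modulo (g_1, g_2) in that order:
  leading term x**2*z: no divisor's leading term divides it; move 2*x**2*z to the remainder.
  leading term x*y: subtract (-3/2)·g_1 from -3*x*y - 3*x*z - 7/8*y*z + 4*x + y → -3*x*z - 7/8*y*z + 4*x + y - 21/8*z + 3
  leading term x*z: no divisor's leading term divides it; move -3*x*z to the remainder.
  leading term y*z: no divisor's leading term divides it; move -7/8*y*z to the remainder.
  leading term x: no divisor's leading term divides it; move 4*x to the remainder.
  leading term y: no divisor's leading term divides it; move y to the remainder.
  leading term z: no divisor's leading term divides it; move -21/8*z to the remainder.
  leading term 1: no divisor's leading term divides it; move 3 to the remainder.
The remainder 2*x**2*z - 3*x*z - 7/8*y*z + 4*x + y - 21/8*z + 3 is nonzero, so it would be added as the next basis element.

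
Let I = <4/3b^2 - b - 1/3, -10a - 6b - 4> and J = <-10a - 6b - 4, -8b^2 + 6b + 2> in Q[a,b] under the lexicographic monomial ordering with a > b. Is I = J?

Two ideals are equal iff their reduced Gröbner bases coincide (the reduced basis is unique for a fixed ordering).
Buchberger on the first generating set:
f_1 = 4/3b^2 - b - 1/3, LT = b^2.
f_2 = -10a - 6b - 4, LT = a.

The S-polynomials (S(f_1,f_2)) all reduce to 0 modulo the current basis, so we have a Gröbner basis.
Inter-reduce: drop elements whose leading term is divisible by another's, tail-reduce, and make monic.
Reduced Gröbner basis: {a + 3/5b + 2/5, b^2 - 3/4b - 1/4}.

Buchberger on the second generating set:
h_1 = -10a - 6b - 4, LT = a.
h_2 = -8b^2 + 6b + 2, LT = b^2.

The S-polynomials (S(h_1,h_2)) all reduce to 0 modulo the current basis, so we have a Gröbner basis.
Inter-reduce: drop elements whose leading term is divisible by another's, tail-reduce, and make monic.
Reduced Gröbner basis: {a + 3/5b + 2/5, b^2 - 3/4b - 1/4}.

Same reduced basis, so the two generating sets span the same ideal.

Yes, the ideals are equal.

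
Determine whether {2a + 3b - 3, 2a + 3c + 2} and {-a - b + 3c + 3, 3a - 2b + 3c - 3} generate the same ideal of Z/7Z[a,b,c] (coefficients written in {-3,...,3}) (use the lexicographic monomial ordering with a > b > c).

Two ideals are equal iff their reduced Gröbner bases coincide (the reduced basis is unique for a fixed ordering).
Buchberger on the first generating set:
f_1 = 2a + 3b - 3, LT = a.
f_2 = 2a + 3c + 2, LT = a.

S(f_1,f_2): lcm = a. S = -2b + 2c + 1.
  reduce S modulo (f_1, f_2):
  remainder -2b + 2c + 1 ≠ 0; add g_3 = -2b + 2c + 1 to the basis.

The other S-polynomials (S(f_1,g_3), S(f_2,g_3)) all reduce to 0 modulo the current basis, so we have a Gröbner basis.
Inter-reduce: drop elements whose leading term is divisible by another's, tail-reduce, and make monic.
Reduced Gröbner basis: {a - 2c + 1, b - c + 3}.

Buchberger on the second generating set:
h_1 = -a - b + 3c + 3, LT = a.
h_2 = 3a - 2b + 3c - 3, LT = a.

S(h_1,h_2): lcm = a. S = -3b + 3c - 2.
  reduce S modulo (h_1, h_2):
  remainder -3b + 3c - 2 ≠ 0; add k_3 = -3b + 3c - 2 to the basis.

The other S-polynomials (S(h_1,k_3), S(h_2,k_3)) all reduce to 0 modulo the current basis, so we have a Gröbner basis.
Inter-reduce: drop elements whose leading term is divisible by another's, tail-reduce, and make monic.
Reduced Gröbner basis: {a - 2c + 1, b - c + 3}.

These coincide, so the ideals are equal.

Yes, the ideals are equal.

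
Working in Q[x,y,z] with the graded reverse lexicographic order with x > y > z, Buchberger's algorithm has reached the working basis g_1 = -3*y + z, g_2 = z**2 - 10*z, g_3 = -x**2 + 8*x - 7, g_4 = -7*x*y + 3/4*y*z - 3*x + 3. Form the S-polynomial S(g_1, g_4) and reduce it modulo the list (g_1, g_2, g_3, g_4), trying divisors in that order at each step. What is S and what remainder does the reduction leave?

lcm(LM(g_1), LM(g_4)) = x*y.
S = (lcm/LT(g_1))·g_1 − (lcm/LT(g_4))·g_4 = -1/3*x*z + 3/28*y*z - 3/7*x + 3/7.
Reduce S modulo (g_1, g_2, g_3, g_4) in that order:
  leading term x*z: no divisor's leading term divides it; move -1/3*x*z to the remainder.
  leading term y*z: subtract (-1/28*z)·g_1 from 3/28*y*z - 3/7*x + 3/7 → 1/28*z**2 - 3/7*x + 3/7
  leading term z**2: subtract (1/28)·g_2 from 1/28*z**2 - 3/7*x + 3/7 → -3/7*x + 5/14*z + 3/7
  leading term x: no divisor's leading term divides it; move -3/7*x to the remainder.
  leading term z: no divisor's leading term divides it; move 5/14*z to the remainder.
  leading term 1: no divisor's leading term divides it; move 3/7 to the remainder.
The remainder -1/3*x*z - 3/7*x + 5/14*z + 3/7 is nonzero, so it would be added as the next basis element.

S(g_1, g_4) = -1/3*x*z + 3/28*y*z - 3/7*x + 3/7; remainder on division = -1/3*x*z - 3/7*x + 5/14*z + 3/7.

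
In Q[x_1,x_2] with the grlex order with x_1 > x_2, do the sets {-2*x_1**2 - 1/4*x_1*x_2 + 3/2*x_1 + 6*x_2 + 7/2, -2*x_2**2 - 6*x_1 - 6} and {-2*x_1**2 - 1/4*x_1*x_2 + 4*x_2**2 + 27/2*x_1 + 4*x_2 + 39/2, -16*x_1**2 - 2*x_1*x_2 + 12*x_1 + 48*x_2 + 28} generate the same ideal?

No, the ideals differ.

Since reduced Gröbner bases are canonical representatives of ideals under a given ordering, it suffices to compute and compare them.
Buchberger on the first generating set:
f_1 = -2*x_1**2 - 1/4*x_1*x_2 + 3/2*x_1 + 6*x_2 + 7/2, LT = x_1**2.
f_2 = -2*x_2**2 - 6*x_1 - 6, LT = x_2**2.

The S-polynomials (S(f_1,f_2)) all reduce to 0 modulo the current basis, so we have a Gröbner basis.
Inter-reduce: drop elements whose leading term is divisible by another's, tail-reduce, and make monic.
Reduced Gröbner basis: {x_1**2 + 1/8*x_1*x_2 - 3/4*x_1 - 3*x_2 - 7/4, x_2**2 + 3*x_1 + 3}.

Buchberger on the second generating set:
h_1 = -2*x_1**2 - 1/4*x_1*x_2 + 4*x_2**2 + 27/2*x_1 + 4*x_2 + 39/2, LT = x_1**2.
h_2 = -16*x_1**2 - 2*x_1*x_2 + 12*x_1 + 48*x_2 + 28, LT = x_1**2.

S(h_1,h_2): lcm = x_1**2. S = -2*x_2**2 - 6*x_1 + x_2 - 8.
  reduce S modulo (h_1, h_2):
  remainder -2*x_2**2 - 6*x_1 + x_2 - 8 ≠ 0; add k_3 = -2*x_2**2 - 6*x_1 + x_2 - 8 to the basis.

The other S-polynomials (S(h_1,k_3), S(h_2,k_3)) all reduce to 0 modulo the current basis, so we have a Gröbner basis.
Inter-reduce: drop elements whose leading term is divisible by another's, tail-reduce, and make monic.
Reduced Gröbner basis: {x_1**2 + 1/8*x_1*x_2 - 3/4*x_1 - 3*x_2 - 7/4, x_2**2 + 3*x_1 - 1/2*x_2 + 4}.

These differ, so the ideals are not equal.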